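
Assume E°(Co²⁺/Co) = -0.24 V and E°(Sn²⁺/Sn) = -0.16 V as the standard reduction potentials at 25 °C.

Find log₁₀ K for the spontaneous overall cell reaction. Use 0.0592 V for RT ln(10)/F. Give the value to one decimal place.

2.7

Cathode: Sn²⁺/Sn; anode: Co²⁺/Co. E°cell = +0.08 V, n = 2.
log K = nE°cell / 0.0592 = (2)(+0.08) / 0.0592 = 2.7.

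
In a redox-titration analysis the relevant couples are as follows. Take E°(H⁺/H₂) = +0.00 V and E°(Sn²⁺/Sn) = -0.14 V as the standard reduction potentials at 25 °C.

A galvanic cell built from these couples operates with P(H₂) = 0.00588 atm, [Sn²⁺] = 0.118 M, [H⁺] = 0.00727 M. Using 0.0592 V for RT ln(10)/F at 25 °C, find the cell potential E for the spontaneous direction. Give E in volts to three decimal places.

+0.107 V

H⁺/H₂ is the cathode (higher E°), Sn²⁺/Sn the anode: E°cell = +0.00 − (-0.14) = +0.14 V, n = 2.
Overall: 2 H⁺(aq) + Sn(s) → H₂(g) + Sn²⁺(aq)
Q = P(H₂)·[Sn²⁺] / ([H⁺]^2); log Q = 1.118.
E = E° − (0.0592/n) log Q = +0.14 − (0.0592/2)(1.118) = +0.107 V.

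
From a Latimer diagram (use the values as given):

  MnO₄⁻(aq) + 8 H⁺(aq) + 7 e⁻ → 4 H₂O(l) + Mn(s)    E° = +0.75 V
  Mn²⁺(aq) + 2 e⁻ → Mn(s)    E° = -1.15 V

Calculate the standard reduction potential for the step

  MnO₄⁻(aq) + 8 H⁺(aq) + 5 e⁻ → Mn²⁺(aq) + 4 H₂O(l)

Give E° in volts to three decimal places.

Sequential free energies add, so n₃E°₃ = n₁E°₁ + n₂E°₂.
With n₃ = 7, and the known step contributing 2×(-1.15) V, the unknown satisfies 5·E° = 7×(+0.75) − 2×(-1.15) = +7.550.
E° = +7.550 / 5 = +1.510 V.

+1.510 V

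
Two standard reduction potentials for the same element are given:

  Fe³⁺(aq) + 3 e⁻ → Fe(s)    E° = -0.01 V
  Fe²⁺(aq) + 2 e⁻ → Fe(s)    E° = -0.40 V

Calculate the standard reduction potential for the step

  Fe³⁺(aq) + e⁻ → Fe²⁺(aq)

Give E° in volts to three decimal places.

Sequential free energies add, so n₃E°₃ = n₁E°₁ + n₂E°₂.
With n₃ = 3, and the known step contributing 2×(-0.40) V, the unknown satisfies 1·E° = 3×(-0.01) − 2×(-0.40) = +0.770.
E° = +0.770 / 1 = +0.770 V.

+0.770 V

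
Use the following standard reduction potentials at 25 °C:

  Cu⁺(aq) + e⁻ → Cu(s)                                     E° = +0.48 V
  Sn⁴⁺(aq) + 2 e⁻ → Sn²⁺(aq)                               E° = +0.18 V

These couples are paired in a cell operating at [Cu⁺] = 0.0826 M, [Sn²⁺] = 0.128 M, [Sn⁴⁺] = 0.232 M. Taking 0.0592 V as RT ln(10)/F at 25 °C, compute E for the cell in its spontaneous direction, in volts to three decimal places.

Cu⁺/Cu is the cathode (higher E°), Sn⁴⁺/Sn²⁺ the anode: E°cell = +0.48 − (+0.18) = +0.30 V, n = 2.
Overall: 2 Cu⁺(aq) + Sn²⁺(aq) → 2 Cu(s) + Sn⁴⁺(aq)
Q = [Sn⁴⁺] / ([Cu⁺]^2·[Sn²⁺]); log Q = 2.424.
E = E° − (0.0592/n) log Q = +0.30 − (0.0592/2)(2.424) = +0.228 V.

+0.228 V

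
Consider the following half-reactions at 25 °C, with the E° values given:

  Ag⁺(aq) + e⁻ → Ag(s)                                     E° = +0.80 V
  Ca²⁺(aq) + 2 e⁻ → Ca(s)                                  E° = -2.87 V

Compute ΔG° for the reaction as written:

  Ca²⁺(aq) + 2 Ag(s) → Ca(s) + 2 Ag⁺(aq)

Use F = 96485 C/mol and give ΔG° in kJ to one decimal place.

+708.2 kJ

As written, Ca²⁺/Ca is reduced (cathode) and Ag⁺/Ag is oxidised (anode), so E°cell = (-2.87) − (+0.80) = -3.67 V.
Balancing electrons gives n = 2.
ΔG° = −nFE° = −(2)(96485)(-3.67) = 708,200 J = +708.2 kJ.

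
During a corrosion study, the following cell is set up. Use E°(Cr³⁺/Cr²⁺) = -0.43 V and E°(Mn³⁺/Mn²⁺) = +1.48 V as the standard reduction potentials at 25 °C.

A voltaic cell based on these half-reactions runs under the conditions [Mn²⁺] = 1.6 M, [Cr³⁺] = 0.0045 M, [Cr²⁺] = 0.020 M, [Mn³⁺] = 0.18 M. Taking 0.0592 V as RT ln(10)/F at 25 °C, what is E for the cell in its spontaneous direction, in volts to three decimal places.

+1.892 V

Mn³⁺/Mn²⁺ is the cathode (higher E°), Cr³⁺/Cr²⁺ the anode: E°cell = +1.48 − (-0.43) = +1.91 V, n = 1.
Overall: Mn³⁺(aq) + Cr²⁺(aq) → Mn²⁺(aq) + Cr³⁺(aq)
Q = [Mn²⁺]·[Cr³⁺] / ([Mn³⁺]·[Cr²⁺]); log Q = 0.301.
E = E° − (0.0592/n) log Q = +1.91 − (0.0592/1)(0.301) = +1.892 V.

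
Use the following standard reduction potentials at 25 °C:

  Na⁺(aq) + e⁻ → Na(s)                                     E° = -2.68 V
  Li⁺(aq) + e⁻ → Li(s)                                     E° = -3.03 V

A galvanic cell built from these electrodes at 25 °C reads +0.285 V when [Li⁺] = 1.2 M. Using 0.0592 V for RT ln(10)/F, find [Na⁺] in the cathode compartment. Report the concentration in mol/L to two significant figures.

0.096 M

Na⁺/Na is the cathode, Li⁺/Li the anode: E°cell = +0.35 V, n = 1.
Overall reaction: Na⁺(aq) + Li(s) → Na(s) + Li⁺(aq); Q = [Li⁺]^1/[Na⁺]^1.
From E = E° − (0.0592/n) log Q: log Q = (E° − E)·n/0.0592 = (+0.35 − (+0.285))·1/0.0592 = 1.0980.
So 1·log[Na⁺] = 1·log(1.2) − log Q = 0.0792 − (1.0980) = -1.0188; [Na⁺] = 10^(-1.0188) ≈ 0.096 M.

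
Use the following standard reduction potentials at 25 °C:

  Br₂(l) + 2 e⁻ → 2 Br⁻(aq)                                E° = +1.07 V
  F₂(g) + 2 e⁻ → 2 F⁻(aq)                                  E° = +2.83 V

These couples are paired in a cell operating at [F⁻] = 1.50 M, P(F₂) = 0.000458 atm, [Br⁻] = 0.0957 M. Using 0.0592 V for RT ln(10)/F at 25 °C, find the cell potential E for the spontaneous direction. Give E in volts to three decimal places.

F₂/F⁻ is the cathode (higher E°), Br₂/Br⁻ the anode: E°cell = +2.83 − (+1.07) = +1.76 V, n = 2.
Overall: F₂(g) + 2 Br⁻(aq) → 2 F⁻(aq) + Br₂(l)
Q = [F⁻]^2 / (P(F₂)·[Br⁻]^2); log Q = 5.729.
E = E° − (0.0592/n) log Q = +1.76 − (0.0592/2)(5.729) = +1.590 V.

+1.590 V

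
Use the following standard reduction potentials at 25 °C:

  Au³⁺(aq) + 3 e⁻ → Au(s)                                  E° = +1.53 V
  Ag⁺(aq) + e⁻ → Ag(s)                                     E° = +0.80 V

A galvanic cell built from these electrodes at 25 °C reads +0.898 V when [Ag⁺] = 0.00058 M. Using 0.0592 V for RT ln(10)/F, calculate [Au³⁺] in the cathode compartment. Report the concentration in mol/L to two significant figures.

0.064 M

Au³⁺/Au is the cathode, Ag⁺/Ag the anode: E°cell = +0.73 V, n = 3.
Overall reaction: Au³⁺(aq) + 3 Ag(s) → Au(s) + 3 Ag⁺(aq); Q = [Ag⁺]^3/[Au³⁺]^1.
From E = E° − (0.0592/n) log Q: log Q = (E° − E)·n/0.0592 = (+0.73 − (+0.898))·3/0.0592 = -8.5135.
So 1·log[Au³⁺] = 3·log(0.00058) − log Q = -9.7097 − (-8.5135) = -1.1962; [Au³⁺] = 10^(-1.1962) ≈ 0.064 M.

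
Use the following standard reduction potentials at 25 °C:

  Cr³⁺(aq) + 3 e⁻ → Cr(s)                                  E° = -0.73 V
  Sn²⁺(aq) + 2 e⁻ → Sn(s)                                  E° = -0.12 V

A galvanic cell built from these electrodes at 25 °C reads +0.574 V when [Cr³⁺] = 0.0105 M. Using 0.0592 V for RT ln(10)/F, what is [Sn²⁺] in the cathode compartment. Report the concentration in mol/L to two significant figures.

Sn²⁺/Sn is the cathode, Cr³⁺/Cr the anode: E°cell = +0.61 V, n = 6.
Overall reaction: 3 Sn²⁺(aq) + 2 Cr(s) → 3 Sn(s) + 2 Cr³⁺(aq); Q = [Cr³⁺]^2/[Sn²⁺]^3.
From E = E° − (0.0592/n) log Q: log Q = (E° − E)·n/0.0592 = (+0.61 − (+0.574))·6/0.0592 = 3.6486.
So 3·log[Sn²⁺] = 2·log(0.0105) − log Q = -3.9576 − (3.6486) = -7.6062; log[Sn²⁺] = -7.6062 / 3 = -2.5354; [Sn²⁺] = 10^(-2.5354) ≈ 0.0029 M.

0.0029 M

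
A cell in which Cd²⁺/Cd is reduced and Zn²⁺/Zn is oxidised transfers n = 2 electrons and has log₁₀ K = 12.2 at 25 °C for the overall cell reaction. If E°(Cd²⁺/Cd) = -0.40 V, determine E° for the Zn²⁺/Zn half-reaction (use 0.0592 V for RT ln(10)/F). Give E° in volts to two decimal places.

-0.76 V

E°cell = (0.0592/n)·log K = (0.0592/2)(12.2) = +0.361 V.
Since Cd²⁺/Cd is the cathode and Zn²⁺/Zn the anode, E°cell = E°(Cd²⁺/Cd) − E°(Zn²⁺/Zn).
So E°(Zn²⁺/Zn) = E°(Cd²⁺/Cd) − E°cell = (-0.40) − (+0.361) = -0.76 V.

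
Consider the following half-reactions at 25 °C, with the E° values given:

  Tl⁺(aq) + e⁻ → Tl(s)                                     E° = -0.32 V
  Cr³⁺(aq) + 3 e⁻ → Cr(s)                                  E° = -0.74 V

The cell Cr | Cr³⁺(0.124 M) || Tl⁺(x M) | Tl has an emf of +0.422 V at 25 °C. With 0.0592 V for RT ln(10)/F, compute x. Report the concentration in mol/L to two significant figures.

Tl⁺/Tl is the cathode, Cr³⁺/Cr the anode: E°cell = +0.42 V, n = 3.
Overall reaction: 3 Tl⁺(aq) + Cr(s) → 3 Tl(s) + Cr³⁺(aq); Q = [Cr³⁺]^1/[Tl⁺]^3.
From E = E° − (0.0592/n) log Q: log Q = (E° − E)·n/0.0592 = (+0.42 − (+0.422))·3/0.0592 = -0.1014.
So 3·log[Tl⁺] = 1·log(0.124) − log Q = -0.9066 − (-0.1014) = -0.8052; log[Tl⁺] = -0.8052 / 3 = -0.2684; [Tl⁺] = 10^(-0.2684) ≈ 0.54 M.

0.54 M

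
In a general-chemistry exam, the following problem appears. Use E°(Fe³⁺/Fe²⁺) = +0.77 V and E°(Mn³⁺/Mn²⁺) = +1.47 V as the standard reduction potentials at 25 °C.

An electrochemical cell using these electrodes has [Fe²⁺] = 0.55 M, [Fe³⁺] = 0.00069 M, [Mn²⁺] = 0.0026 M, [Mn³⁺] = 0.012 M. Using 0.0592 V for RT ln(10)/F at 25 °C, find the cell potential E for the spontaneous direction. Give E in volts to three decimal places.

+0.911 V

Mn³⁺/Mn²⁺ is the cathode (higher E°), Fe³⁺/Fe²⁺ the anode: E°cell = +1.47 − (+0.77) = +0.70 V, n = 1.
Overall: Mn³⁺(aq) + Fe²⁺(aq) → Mn²⁺(aq) + Fe³⁺(aq)
Q = [Mn²⁺]·[Fe³⁺] / ([Mn³⁺]·[Fe²⁺]); log Q = -3.566.
E = E° − (0.0592/n) log Q = +0.70 − (0.0592/1)(-3.566) = +0.911 V.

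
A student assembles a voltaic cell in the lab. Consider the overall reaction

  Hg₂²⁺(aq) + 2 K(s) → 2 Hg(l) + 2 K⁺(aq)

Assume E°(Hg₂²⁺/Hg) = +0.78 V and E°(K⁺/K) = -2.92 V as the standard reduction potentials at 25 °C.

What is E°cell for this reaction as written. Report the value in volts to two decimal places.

The Hg₂²⁺/Hg couple has the higher reduction potential, so it is the cathode; K⁺/K is oxidised at the anode.
E°cell = E°(cathode) − E°(anode) = (+0.78) − (-2.92) = +3.70 V.

+3.70 V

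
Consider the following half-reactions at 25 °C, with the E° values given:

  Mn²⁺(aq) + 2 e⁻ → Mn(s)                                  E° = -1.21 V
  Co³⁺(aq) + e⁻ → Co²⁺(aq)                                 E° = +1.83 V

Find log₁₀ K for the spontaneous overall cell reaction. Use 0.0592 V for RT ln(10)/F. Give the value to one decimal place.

Cathode: Co³⁺/Co²⁺; anode: Mn²⁺/Mn. E°cell = +3.04 V, n = 2.
log K = nE°cell / 0.0592 = (2)(+3.04) / 0.0592 = 102.7.

102.7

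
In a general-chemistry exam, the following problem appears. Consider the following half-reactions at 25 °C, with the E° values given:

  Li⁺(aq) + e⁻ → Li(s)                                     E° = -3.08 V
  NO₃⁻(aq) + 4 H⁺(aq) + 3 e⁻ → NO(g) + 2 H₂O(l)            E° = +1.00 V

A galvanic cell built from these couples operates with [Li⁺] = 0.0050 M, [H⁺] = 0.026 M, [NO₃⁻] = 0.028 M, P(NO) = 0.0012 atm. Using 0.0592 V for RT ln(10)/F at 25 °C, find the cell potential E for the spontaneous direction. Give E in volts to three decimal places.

+4.118 V

NO₃⁻/NO is the cathode (higher E°), Li⁺/Li the anode: E°cell = +1.00 − (-3.08) = +4.08 V, n = 3.
Overall: NO₃⁻(aq) + 4 H⁺(aq) + 3 Li(s) → NO(g) + 2 H₂O(l) + 3 Li⁺(aq)
Q = P(NO)·[Li⁺]^3 / ([NO₃⁻]·[H⁺]^4); log Q = -1.931.
E = E° − (0.0592/n) log Q = +4.08 − (0.0592/3)(-1.931) = +4.118 V.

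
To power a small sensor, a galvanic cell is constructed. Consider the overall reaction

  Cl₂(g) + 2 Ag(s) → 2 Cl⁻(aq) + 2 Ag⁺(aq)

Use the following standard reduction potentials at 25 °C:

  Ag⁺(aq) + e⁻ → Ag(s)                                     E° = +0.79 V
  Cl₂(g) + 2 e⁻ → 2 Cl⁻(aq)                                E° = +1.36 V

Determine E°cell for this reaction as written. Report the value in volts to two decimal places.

+0.57 V

The Cl₂/Cl⁻ couple has the higher reduction potential, so it is the cathode; Ag⁺/Ag is oxidised at the anode.
E°cell = E°(cathode) − E°(anode) = (+1.36) − (+0.79) = +0.57 V.
Since E°cell > 0, the reaction is spontaneous under standard conditions.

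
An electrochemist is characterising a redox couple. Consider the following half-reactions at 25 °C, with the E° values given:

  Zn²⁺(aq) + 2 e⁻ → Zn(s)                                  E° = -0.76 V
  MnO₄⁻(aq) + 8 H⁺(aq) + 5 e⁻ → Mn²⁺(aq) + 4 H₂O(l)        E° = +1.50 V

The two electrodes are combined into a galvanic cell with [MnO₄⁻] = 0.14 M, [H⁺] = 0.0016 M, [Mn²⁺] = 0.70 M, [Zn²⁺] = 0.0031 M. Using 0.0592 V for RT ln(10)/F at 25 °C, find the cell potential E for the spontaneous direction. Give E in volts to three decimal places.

+2.061 V

MnO₄⁻/Mn²⁺ is the cathode (higher E°), Zn²⁺/Zn the anode: E°cell = +1.50 − (-0.76) = +2.26 V, n = 10.
Overall: 2 MnO₄⁻(aq) + 16 H⁺(aq) + 5 Zn(s) → 2 Mn²⁺(aq) + 8 H₂O(l) + 5 Zn²⁺(aq)
Q = [Mn²⁺]^2·[Zn²⁺]^5 / ([MnO₄⁻]^2·[H⁺]^16); log Q = 33.589.
E = E° − (0.0592/n) log Q = +2.26 − (0.0592/10)(33.589) = +2.061 V.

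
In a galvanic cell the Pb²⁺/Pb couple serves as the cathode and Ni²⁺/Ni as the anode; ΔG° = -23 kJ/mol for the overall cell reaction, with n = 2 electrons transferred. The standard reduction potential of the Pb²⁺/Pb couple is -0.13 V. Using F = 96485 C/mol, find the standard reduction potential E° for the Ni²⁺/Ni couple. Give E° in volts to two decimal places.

E°cell = −ΔG°/(nF) = −(-23×10³)/((2)(96485)) = +0.119 V.
Since Pb²⁺/Pb is the cathode and Ni²⁺/Ni the anode, E°cell = E°(Pb²⁺/Pb) − E°(Ni²⁺/Ni).
So E°(Ni²⁺/Ni) = E°(Pb²⁺/Pb) − E°cell = (-0.13) − (+0.119) = -0.25 V.

-0.25 V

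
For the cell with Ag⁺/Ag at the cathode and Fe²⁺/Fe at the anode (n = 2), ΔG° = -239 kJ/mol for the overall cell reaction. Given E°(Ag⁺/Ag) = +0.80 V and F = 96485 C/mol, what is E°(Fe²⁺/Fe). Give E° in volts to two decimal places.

-0.44 V

E°cell = −ΔG°/(nF) = −(-239×10³)/((2)(96485)) = +1.239 V.
Since Ag⁺/Ag is the cathode and Fe²⁺/Fe the anode, E°cell = E°(Ag⁺/Ag) − E°(Fe²⁺/Fe).
So E°(Fe²⁺/Fe) = E°(Ag⁺/Ag) − E°cell = (+0.80) − (+1.239) = -0.44 V.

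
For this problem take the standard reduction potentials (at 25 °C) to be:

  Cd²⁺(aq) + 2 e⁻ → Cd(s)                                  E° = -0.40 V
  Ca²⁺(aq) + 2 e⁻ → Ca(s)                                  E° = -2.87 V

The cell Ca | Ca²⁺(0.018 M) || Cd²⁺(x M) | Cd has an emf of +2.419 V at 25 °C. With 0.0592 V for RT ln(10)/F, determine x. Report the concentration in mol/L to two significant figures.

Cd²⁺/Cd is the cathode, Ca²⁺/Ca the anode: E°cell = +2.47 V, n = 2.
Overall reaction: Cd²⁺(aq) + Ca(s) → Cd(s) + Ca²⁺(aq); Q = [Ca²⁺]^1/[Cd²⁺]^1.
From E = E° − (0.0592/n) log Q: log Q = (E° − E)·n/0.0592 = (+2.47 − (+2.419))·2/0.0592 = 1.7230.
So 1·log[Cd²⁺] = 1·log(0.018) − log Q = -1.7447 − (1.7230) = -3.4677; [Cd²⁺] = 10^(-3.4677) ≈ 0.00034 M.

0.00034 M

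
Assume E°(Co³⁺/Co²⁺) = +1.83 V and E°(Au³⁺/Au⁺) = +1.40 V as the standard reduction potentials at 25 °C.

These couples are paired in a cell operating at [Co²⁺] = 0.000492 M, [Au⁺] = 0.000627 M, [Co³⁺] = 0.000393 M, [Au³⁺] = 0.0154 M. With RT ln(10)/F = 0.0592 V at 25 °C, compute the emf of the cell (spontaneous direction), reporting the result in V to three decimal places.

Co³⁺/Co²⁺ is the cathode (higher E°), Au³⁺/Au⁺ the anode: E°cell = +1.83 − (+1.40) = +0.43 V, n = 2.
Overall: 2 Co³⁺(aq) + Au⁺(aq) → 2 Co²⁺(aq) + Au³⁺(aq)
Q = [Co²⁺]^2·[Au³⁺] / ([Co³⁺]^2·[Au⁺]); log Q = 1.585.
E = E° − (0.0592/n) log Q = +0.43 − (0.0592/2)(1.585) = +0.383 V.

+0.383 V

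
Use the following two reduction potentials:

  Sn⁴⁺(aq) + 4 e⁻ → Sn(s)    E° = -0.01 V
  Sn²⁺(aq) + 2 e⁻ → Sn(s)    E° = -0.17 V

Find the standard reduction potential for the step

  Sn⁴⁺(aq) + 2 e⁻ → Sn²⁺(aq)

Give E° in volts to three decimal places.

+0.150 V

Sequential free energies add, so n₃E°₃ = n₁E°₁ + n₂E°₂.
With n₃ = 4, and the known step contributing 2×(-0.17) V, the unknown satisfies 2·E° = 4×(-0.01) − 2×(-0.17) = +0.300.
E° = +0.300 / 2 = +0.150 V.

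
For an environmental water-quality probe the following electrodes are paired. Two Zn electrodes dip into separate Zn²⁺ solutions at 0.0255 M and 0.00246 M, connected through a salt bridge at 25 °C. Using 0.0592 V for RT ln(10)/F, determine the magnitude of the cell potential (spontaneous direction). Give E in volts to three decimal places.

For a concentration cell E°cell = 0. The 0.0255 M side is the cathode (reduction is favoured where [Zn²⁺] is higher).
With n = 2, E = −(0.0592/2) log([Zn²⁺]ₐₙ/[Zn²⁺]꜀ₐₜ) = −(0.0592/2) log(0.00246/0.0255) = −(0.0592/2)(-1.016) = +0.030 V.

+0.030 V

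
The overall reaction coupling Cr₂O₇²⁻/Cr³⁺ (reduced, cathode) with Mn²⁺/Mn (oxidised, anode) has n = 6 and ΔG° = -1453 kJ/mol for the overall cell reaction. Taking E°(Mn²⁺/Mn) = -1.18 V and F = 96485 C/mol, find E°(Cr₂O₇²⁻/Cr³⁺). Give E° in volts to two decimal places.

E°cell = −ΔG°/(nF) = −(-1453×10³)/((6)(96485)) = +2.510 V.
Since Cr₂O₇²⁻/Cr³⁺ is the cathode and Mn²⁺/Mn the anode, E°cell = E°(Cr₂O₇²⁻/Cr³⁺) − E°(Mn²⁺/Mn).
So E°(Cr₂O₇²⁻/Cr³⁺) = E°cell + E°(Mn²⁺/Mn) = +2.510 + (-1.18) = +1.33 V.

+1.33 V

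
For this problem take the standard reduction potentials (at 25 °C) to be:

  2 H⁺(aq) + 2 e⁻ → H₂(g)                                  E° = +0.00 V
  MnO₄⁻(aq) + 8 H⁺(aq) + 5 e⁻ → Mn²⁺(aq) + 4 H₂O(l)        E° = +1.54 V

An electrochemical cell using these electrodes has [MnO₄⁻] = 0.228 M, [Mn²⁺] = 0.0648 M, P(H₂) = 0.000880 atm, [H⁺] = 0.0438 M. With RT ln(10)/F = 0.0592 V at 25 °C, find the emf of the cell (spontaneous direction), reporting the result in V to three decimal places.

MnO₄⁻/Mn²⁺ is the cathode (higher E°), H⁺/H₂ the anode: E°cell = +1.54 − (+0.00) = +1.54 V, n = 10.
Overall: 2 MnO₄⁻(aq) + 6 H⁺(aq) + 5 H₂(g) → 2 Mn²⁺(aq) + 8 H₂O(l)
Q = [Mn²⁺]^2 / ([MnO₄⁻]^2·[H⁺]^6·P(H₂)^5); log Q = 22.336.
E = E° − (0.0592/n) log Q = +1.54 − (0.0592/10)(22.336) = +1.408 V.

+1.408 V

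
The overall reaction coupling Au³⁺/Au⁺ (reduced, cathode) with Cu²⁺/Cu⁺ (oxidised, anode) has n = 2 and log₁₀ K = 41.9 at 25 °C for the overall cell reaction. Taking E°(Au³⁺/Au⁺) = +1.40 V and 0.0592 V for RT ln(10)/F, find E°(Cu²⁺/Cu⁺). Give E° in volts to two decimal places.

E°cell = (0.0592/n)·log K = (0.0592/2)(41.9) = +1.240 V.
Since Au³⁺/Au⁺ is the cathode and Cu²⁺/Cu⁺ the anode, E°cell = E°(Au³⁺/Au⁺) − E°(Cu²⁺/Cu⁺).
So E°(Cu²⁺/Cu⁺) = E°(Au³⁺/Au⁺) − E°cell = (+1.40) − (+1.240) = +0.16 V.

+0.16 V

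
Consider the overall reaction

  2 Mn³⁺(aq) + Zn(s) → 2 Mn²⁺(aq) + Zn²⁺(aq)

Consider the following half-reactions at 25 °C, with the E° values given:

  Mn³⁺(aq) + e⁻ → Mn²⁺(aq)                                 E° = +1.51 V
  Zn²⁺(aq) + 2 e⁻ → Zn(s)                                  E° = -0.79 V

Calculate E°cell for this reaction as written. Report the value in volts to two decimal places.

The Mn³⁺/Mn²⁺ couple has the higher reduction potential, so it is the cathode; Zn²⁺/Zn is oxidised at the anode.
E°cell = E°(cathode) − E°(anode) = (+1.51) − (-0.79) = +2.30 V.

+2.30 V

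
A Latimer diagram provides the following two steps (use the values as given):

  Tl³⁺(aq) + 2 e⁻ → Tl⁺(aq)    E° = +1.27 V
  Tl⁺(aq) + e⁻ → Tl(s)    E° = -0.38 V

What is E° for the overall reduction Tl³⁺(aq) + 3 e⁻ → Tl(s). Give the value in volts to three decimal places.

+0.720 V

Since ΔG° = −nFE° is additive over sequential reductions, n₃E°₃ = n₁E°₁ + n₂E°₂.
E°₃ = (2×+1.27 + 1×-0.38) / 3 = (+2.160) / 3 = +0.720 V.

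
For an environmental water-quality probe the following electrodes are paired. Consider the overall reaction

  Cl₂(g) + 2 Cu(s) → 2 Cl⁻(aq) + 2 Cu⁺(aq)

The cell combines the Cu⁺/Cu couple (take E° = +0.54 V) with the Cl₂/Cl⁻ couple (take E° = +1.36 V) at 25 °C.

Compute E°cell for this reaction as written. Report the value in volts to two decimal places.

The Cl₂/Cl⁻ couple has the higher reduction potential, so it is the cathode; Cu⁺/Cu is oxidised at the anode.
E°cell = E°(cathode) − E°(anode) = (+1.36) − (+0.54) = +0.82 V.

+0.82 V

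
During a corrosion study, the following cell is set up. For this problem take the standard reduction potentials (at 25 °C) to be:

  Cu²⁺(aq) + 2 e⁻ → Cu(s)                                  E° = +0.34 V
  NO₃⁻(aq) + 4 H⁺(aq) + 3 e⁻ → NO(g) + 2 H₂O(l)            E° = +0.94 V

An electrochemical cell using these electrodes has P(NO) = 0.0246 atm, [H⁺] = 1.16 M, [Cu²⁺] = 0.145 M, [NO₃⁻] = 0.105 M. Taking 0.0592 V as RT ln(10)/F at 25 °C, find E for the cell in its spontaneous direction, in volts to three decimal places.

NO₃⁻/NO is the cathode (higher E°), Cu²⁺/Cu the anode: E°cell = +0.94 − (+0.34) = +0.60 V, n = 6.
Overall: 2 NO₃⁻(aq) + 8 H⁺(aq) + 3 Cu(s) → 2 NO(g) + 4 H₂O(l) + 3 Cu²⁺(aq)
Q = P(NO)^2·[Cu²⁺]^3 / ([NO₃⁻]^2·[H⁺]^8); log Q = -4.292.
E = E° − (0.0592/n) log Q = +0.60 − (0.0592/6)(-4.292) = +0.642 V.

+0.642 V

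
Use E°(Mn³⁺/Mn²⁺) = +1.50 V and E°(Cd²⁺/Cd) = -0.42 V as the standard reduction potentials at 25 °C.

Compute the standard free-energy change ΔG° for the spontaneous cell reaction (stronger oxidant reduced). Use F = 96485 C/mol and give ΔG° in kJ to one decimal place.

-370.5 kJ

Mn³⁺/Mn²⁺ (E° = +1.50 V) is the cathode; Cd²⁺/Cd (E° = -0.42 V) is the anode, so E°cell = +1.92 V.
Balancing electrons gives n = 2 (lcm of 1 and 2).
ΔG° = −nFE° = −(2)(96485)(+1.92) = -370,502 J = -370.5 kJ.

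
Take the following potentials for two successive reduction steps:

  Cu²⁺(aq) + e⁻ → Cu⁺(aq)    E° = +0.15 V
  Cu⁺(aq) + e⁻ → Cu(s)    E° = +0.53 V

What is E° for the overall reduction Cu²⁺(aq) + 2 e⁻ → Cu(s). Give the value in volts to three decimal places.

Adding the free-energy changes (−nFE°) of the two steps gives −n₃FE°₃ = −n₁FE°₁ − n₂FE°₂.
E°₃ = (1×+0.15 + 1×+0.53) / 2 = (+0.680) / 2 = +0.340 V.

+0.340 V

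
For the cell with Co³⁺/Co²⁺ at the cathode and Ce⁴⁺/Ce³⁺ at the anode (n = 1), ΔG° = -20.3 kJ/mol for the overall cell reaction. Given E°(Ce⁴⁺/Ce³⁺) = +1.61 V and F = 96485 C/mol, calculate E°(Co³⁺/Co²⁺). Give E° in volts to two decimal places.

E°cell = −ΔG°/(nF) = −(-20.3×10³)/((1)(96485)) = +0.210 V.
Since Co³⁺/Co²⁺ is the cathode and Ce⁴⁺/Ce³⁺ the anode, E°cell = E°(Co³⁺/Co²⁺) − E°(Ce⁴⁺/Ce³⁺).
So E°(Co³⁺/Co²⁺) = E°cell + E°(Ce⁴⁺/Ce³⁺) = +0.210 + (+1.61) = +1.82 V.

+1.82 V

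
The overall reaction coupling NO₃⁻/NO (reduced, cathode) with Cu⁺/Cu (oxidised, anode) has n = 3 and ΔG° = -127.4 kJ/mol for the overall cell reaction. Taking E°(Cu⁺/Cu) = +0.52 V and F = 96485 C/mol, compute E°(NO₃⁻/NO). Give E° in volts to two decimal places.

+0.96 V

E°cell = −ΔG°/(nF) = −(-127.4×10³)/((3)(96485)) = +0.440 V.
Since NO₃⁻/NO is the cathode and Cu⁺/Cu the anode, E°cell = E°(NO₃⁻/NO) − E°(Cu⁺/Cu).
So E°(NO₃⁻/NO) = E°cell + E°(Cu⁺/Cu) = +0.440 + (+0.52) = +0.96 V.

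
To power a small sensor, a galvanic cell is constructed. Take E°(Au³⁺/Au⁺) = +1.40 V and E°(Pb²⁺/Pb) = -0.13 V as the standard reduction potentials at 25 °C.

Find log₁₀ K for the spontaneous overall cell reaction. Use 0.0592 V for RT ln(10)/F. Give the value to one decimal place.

Cathode: Au³⁺/Au⁺; anode: Pb²⁺/Pb. E°cell = +1.53 V, n = 2.
log K = nE°cell / 0.0592 = (2)(+1.53) / 0.0592 = 51.7.

51.7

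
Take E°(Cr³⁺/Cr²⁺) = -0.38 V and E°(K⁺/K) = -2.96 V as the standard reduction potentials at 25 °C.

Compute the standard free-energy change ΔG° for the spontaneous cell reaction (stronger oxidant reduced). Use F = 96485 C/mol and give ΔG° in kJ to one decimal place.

-248.9 kJ

Cr³⁺/Cr²⁺ (E° = -0.38 V) is the cathode; K⁺/K (E° = -2.96 V) is the anode, so E°cell = +2.58 V.
Balancing electrons gives n = 1 (lcm of 1 and 1).
ΔG° = −nFE° = −(1)(96485)(+2.58) = -248,931 J = -248.9 kJ.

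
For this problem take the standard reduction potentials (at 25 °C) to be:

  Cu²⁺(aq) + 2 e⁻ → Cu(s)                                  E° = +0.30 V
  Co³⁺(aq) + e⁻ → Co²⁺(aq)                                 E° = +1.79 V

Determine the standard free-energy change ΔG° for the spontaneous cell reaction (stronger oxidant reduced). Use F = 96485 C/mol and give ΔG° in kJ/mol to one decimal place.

-287.5 kJ/mol

Co³⁺/Co²⁺ (E° = +1.79 V) is the cathode; Cu²⁺/Cu (E° = +0.30 V) is the anode, so E°cell = +1.49 V.
Balancing electrons gives n = 2 (lcm of 1 and 2).
ΔG° = −nFE° = −(2)(96485)(+1.49) = -287,525 J = -287.5 kJ/mol.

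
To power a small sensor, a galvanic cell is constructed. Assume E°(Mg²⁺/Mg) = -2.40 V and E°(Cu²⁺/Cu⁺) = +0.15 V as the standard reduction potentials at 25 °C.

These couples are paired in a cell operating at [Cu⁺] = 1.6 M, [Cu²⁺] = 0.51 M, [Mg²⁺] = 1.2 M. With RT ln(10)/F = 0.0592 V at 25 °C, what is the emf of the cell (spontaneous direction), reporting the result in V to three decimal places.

Cu²⁺/Cu⁺ is the cathode (higher E°), Mg²⁺/Mg the anode: E°cell = +0.15 − (-2.40) = +2.55 V, n = 2.
Overall: 2 Cu²⁺(aq) + Mg(s) → 2 Cu⁺(aq) + Mg²⁺(aq)
Q = [Cu⁺]^2·[Mg²⁺] / ([Cu²⁺]^2); log Q = 1.072.
E = E° − (0.0592/n) log Q = +2.55 − (0.0592/2)(1.072) = +2.518 V.

+2.518 V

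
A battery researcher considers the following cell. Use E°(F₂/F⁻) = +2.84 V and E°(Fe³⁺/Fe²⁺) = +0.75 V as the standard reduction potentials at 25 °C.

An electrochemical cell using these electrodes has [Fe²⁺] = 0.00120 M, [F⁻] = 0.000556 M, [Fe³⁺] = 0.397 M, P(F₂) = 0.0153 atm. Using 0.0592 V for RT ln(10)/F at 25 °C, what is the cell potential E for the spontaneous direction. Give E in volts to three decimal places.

F₂/F⁻ is the cathode (higher E°), Fe³⁺/Fe²⁺ the anode: E°cell = +2.84 − (+0.75) = +2.09 V, n = 2.
Overall: F₂(g) + 2 Fe²⁺(aq) → 2 F⁻(aq) + 2 Fe³⁺(aq)
Q = [F⁻]^2·[Fe³⁺]^2 / (P(F₂)·[Fe²⁺]^2); log Q = 0.345.
E = E° − (0.0592/n) log Q = +2.09 − (0.0592/2)(0.345) = +2.080 V.

+2.080 V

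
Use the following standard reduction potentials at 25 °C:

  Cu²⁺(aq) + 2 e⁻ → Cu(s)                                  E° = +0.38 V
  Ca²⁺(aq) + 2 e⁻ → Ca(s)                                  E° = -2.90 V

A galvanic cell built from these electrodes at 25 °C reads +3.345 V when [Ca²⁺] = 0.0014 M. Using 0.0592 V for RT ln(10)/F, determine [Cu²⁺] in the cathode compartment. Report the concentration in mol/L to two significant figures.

0.22 M

Cu²⁺/Cu is the cathode, Ca²⁺/Ca the anode: E°cell = +3.28 V, n = 2.
Overall reaction: Cu²⁺(aq) + Ca(s) → Cu(s) + Ca²⁺(aq); Q = [Ca²⁺]^1/[Cu²⁺]^1.
From E = E° − (0.0592/n) log Q: log Q = (E° − E)·n/0.0592 = (+3.28 − (+3.345))·2/0.0592 = -2.1959.
So 1·log[Cu²⁺] = 1·log(0.0014) − log Q = -2.8539 − (-2.1959) = -0.6580; [Cu²⁺] = 10^(-0.6580) ≈ 0.22 M.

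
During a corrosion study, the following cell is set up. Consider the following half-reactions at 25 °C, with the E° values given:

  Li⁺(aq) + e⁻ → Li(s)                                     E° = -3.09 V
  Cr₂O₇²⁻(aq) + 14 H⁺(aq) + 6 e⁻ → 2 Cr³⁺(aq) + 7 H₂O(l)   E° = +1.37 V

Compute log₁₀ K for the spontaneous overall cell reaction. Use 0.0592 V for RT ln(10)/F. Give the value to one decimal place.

Cathode: Cr₂O₇²⁻/Cr³⁺; anode: Li⁺/Li. E°cell = +4.46 V, n = 6.
log K = nE°cell / 0.0592 = (6)(+4.46) / 0.0592 = 452.0.

452.0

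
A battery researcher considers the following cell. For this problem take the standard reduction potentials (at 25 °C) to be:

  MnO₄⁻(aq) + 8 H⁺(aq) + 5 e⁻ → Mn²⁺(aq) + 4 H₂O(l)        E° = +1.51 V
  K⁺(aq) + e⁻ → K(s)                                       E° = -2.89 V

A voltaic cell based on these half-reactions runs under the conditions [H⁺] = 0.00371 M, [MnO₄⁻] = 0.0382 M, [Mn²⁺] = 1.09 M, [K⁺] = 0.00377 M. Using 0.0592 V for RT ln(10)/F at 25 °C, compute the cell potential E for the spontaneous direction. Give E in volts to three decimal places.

MnO₄⁻/Mn²⁺ is the cathode (higher E°), K⁺/K the anode: E°cell = +1.51 − (-2.89) = +4.40 V, n = 5.
Overall: MnO₄⁻(aq) + 8 H⁺(aq) + 5 K(s) → Mn²⁺(aq) + 4 H₂O(l) + 5 K⁺(aq)
Q = [Mn²⁺]·[K⁺]^5 / ([MnO₄⁻]·[H⁺]^8); log Q = 8.782.
E = E° − (0.0592/n) log Q = +4.40 − (0.0592/5)(8.782) = +4.296 V.

+4.296 V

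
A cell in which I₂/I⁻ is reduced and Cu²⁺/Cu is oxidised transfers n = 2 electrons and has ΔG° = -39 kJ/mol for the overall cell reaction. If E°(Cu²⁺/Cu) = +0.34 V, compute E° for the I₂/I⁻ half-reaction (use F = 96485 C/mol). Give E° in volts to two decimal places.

+0.54 V

E°cell = −ΔG°/(nF) = −(-39×10³)/((2)(96485)) = +0.202 V.
Since I₂/I⁻ is the cathode and Cu²⁺/Cu the anode, E°cell = E°(I₂/I⁻) − E°(Cu²⁺/Cu).
So E°(I₂/I⁻) = E°cell + E°(Cu²⁺/Cu) = +0.202 + (+0.34) = +0.54 V.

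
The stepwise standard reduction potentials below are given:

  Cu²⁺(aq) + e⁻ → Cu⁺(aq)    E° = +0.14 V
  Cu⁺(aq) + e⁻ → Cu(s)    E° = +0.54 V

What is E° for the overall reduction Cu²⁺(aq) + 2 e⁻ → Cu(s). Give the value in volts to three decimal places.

+0.340 V

Standard free energies of sequential steps add: ΔG°₃ = ΔG°₁ + ΔG°₂, so n₃E°₃ = n₁E°₁ + n₂E°₂.
E°₃ = (1×+0.14 + 1×+0.54) / 2 = (+0.680) / 2 = +0.340 V.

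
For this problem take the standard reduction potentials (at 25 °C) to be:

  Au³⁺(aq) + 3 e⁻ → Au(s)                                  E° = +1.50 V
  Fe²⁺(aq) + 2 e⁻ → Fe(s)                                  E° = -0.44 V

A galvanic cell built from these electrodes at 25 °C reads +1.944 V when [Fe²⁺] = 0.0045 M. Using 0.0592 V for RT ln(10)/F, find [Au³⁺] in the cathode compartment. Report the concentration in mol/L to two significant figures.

Au³⁺/Au is the cathode, Fe²⁺/Fe the anode: E°cell = +1.94 V, n = 6.
Overall reaction: 2 Au³⁺(aq) + 3 Fe(s) → 2 Au(s) + 3 Fe²⁺(aq); Q = [Fe²⁺]^3/[Au³⁺]^2.
From E = E° − (0.0592/n) log Q: log Q = (E° − E)·n/0.0592 = (+1.94 − (+1.944))·6/0.0592 = -0.4054.
So 2·log[Au³⁺] = 3·log(0.0045) − log Q = -7.0404 − (-0.4054) = -6.6350; log[Au³⁺] = -6.6350 / 2 = -3.3175; [Au³⁺] = 10^(-3.3175) ≈ 0.00048 M.

0.00048 M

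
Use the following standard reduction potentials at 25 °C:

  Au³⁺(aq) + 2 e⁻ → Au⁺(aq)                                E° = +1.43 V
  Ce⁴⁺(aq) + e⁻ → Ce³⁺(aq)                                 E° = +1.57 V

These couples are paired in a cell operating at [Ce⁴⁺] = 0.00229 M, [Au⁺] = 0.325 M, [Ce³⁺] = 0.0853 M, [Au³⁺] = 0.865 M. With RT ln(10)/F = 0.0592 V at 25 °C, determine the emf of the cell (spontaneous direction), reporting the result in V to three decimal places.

Ce⁴⁺/Ce³⁺ is the cathode (higher E°), Au³⁺/Au⁺ the anode: E°cell = +1.57 − (+1.43) = +0.14 V, n = 2.
Overall: 2 Ce⁴⁺(aq) + Au⁺(aq) → 2 Ce³⁺(aq) + Au³⁺(aq)
Q = [Ce³⁺]^2·[Au³⁺] / ([Ce⁴⁺]^2·[Au⁺]); log Q = 3.567.
E = E° − (0.0592/n) log Q = +0.14 − (0.0592/2)(3.567) = +0.034 V.

+0.034 V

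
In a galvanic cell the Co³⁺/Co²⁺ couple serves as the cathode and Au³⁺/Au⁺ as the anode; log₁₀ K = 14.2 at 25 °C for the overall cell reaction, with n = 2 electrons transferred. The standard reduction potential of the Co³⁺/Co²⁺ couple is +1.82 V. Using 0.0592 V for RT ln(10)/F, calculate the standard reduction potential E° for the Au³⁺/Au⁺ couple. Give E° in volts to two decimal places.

+1.40 V

E°cell = (0.0592/n)·log K = (0.0592/2)(14.2) = +0.420 V.
Since Co³⁺/Co²⁺ is the cathode and Au³⁺/Au⁺ the anode, E°cell = E°(Co³⁺/Co²⁺) − E°(Au³⁺/Au⁺).
So E°(Au³⁺/Au⁺) = E°(Co³⁺/Co²⁺) − E°cell = (+1.82) − (+0.420) = +1.40 V.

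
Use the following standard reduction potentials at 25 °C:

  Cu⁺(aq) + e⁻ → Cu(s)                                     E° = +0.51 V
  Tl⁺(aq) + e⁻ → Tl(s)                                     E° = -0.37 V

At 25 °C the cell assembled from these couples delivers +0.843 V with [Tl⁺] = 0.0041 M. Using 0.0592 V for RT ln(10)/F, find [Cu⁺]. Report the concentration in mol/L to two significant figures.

0.00097 M

Cu⁺/Cu is the cathode, Tl⁺/Tl the anode: E°cell = +0.88 V, n = 1.
Overall reaction: Cu⁺(aq) + Tl(s) → Cu(s) + Tl⁺(aq); Q = [Tl⁺]^1/[Cu⁺]^1.
From E = E° − (0.0592/n) log Q: log Q = (E° − E)·n/0.0592 = (+0.88 − (+0.843))·1/0.0592 = 0.6250.
So 1·log[Cu⁺] = 1·log(0.0041) − log Q = -2.3872 − (0.6250) = -3.0122; [Cu⁺] = 10^(-3.0122) ≈ 0.00097 M.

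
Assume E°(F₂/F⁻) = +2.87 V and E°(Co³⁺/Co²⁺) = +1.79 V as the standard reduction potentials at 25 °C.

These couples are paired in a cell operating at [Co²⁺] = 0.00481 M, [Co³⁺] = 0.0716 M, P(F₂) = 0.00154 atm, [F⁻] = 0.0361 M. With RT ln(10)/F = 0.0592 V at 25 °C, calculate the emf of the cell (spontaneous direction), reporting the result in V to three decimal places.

+1.013 V

F₂/F⁻ is the cathode (higher E°), Co³⁺/Co²⁺ the anode: E°cell = +2.87 − (+1.79) = +1.08 V, n = 2.
Overall: F₂(g) + 2 Co²⁺(aq) → 2 F⁻(aq) + 2 Co³⁺(aq)
Q = [F⁻]^2·[Co³⁺]^2 / (P(F₂)·[Co²⁺]^2); log Q = 2.273.
E = E° − (0.0592/n) log Q = +1.08 − (0.0592/2)(2.273) = +1.013 V.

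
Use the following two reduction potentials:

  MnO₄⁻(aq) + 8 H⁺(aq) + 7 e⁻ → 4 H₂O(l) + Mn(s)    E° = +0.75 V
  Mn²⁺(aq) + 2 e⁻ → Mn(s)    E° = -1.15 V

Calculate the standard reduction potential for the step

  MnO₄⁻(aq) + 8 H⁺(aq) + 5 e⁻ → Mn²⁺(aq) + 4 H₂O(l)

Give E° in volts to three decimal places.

Sequential free energies add, so n₃E°₃ = n₁E°₁ + n₂E°₂.
With n₃ = 7, and the known step contributing 2×(-1.15) V, the unknown satisfies 5·E° = 7×(+0.75) − 2×(-1.15) = +7.550.
E° = +7.550 / 5 = +1.510 V.

+1.510 V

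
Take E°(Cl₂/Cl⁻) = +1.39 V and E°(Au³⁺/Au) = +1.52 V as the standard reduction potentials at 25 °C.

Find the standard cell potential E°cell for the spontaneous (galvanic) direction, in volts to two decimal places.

The Au³⁺/Au couple has the higher reduction potential, so it is the cathode; Cl₂/Cl⁻ is oxidised at the anode.
E°cell = E°(cathode) − E°(anode) = (+1.52) − (+1.39) = +0.13 V.
Since E°cell > 0, the reaction is spontaneous under standard conditions.

+0.13 V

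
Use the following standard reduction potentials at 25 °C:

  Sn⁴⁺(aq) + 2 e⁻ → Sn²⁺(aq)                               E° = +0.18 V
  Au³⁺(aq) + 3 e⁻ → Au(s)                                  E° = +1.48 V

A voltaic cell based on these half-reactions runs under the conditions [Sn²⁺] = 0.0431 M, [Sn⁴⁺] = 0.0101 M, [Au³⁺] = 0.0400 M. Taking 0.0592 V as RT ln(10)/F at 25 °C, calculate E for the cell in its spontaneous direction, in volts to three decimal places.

+1.291 V

Au³⁺/Au is the cathode (higher E°), Sn⁴⁺/Sn²⁺ the anode: E°cell = +1.48 − (+0.18) = +1.30 V, n = 6.
Overall: 2 Au³⁺(aq) + 3 Sn²⁺(aq) → 2 Au(s) + 3 Sn⁴⁺(aq)
Q = [Sn⁴⁺]^3 / ([Au³⁺]^2·[Sn²⁺]^3); log Q = 0.905.
E = E° − (0.0592/n) log Q = +1.30 − (0.0592/6)(0.905) = +1.291 V.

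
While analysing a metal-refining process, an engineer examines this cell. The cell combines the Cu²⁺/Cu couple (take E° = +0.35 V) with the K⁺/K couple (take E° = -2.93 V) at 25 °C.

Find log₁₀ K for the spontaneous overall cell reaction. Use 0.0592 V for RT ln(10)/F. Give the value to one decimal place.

110.8

Cathode: Cu²⁺/Cu; anode: K⁺/K. E°cell = +3.28 V, n = 2.
log K = nE°cell / 0.0592 = (2)(+3.28) / 0.0592 = 110.8.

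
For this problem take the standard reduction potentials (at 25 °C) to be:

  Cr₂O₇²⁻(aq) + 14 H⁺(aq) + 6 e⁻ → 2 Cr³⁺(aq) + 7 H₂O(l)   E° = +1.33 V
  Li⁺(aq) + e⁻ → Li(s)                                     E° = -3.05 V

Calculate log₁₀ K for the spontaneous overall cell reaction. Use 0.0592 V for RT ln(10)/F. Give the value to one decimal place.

Cathode: Cr₂O₇²⁻/Cr³⁺; anode: Li⁺/Li. E°cell = +4.38 V, n = 6.
log K = nE°cell / 0.0592 = (6)(+4.38) / 0.0592 = 443.9.

443.9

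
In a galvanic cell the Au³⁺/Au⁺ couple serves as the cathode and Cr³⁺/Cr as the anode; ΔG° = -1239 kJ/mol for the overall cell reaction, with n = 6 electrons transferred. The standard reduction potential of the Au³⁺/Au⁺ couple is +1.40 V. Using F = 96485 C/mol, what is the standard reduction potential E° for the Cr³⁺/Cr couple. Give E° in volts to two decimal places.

E°cell = −ΔG°/(nF) = −(-1239×10³)/((6)(96485)) = +2.140 V.
Since Au³⁺/Au⁺ is the cathode and Cr³⁺/Cr the anode, E°cell = E°(Au³⁺/Au⁺) − E°(Cr³⁺/Cr).
So E°(Cr³⁺/Cr) = E°(Au³⁺/Au⁺) − E°cell = (+1.40) − (+2.140) = -0.74 V.

-0.74 V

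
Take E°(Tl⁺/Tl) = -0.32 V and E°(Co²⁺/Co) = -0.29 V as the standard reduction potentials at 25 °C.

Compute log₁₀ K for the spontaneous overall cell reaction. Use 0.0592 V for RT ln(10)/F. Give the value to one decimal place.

1.0

Cathode: Co²⁺/Co; anode: Tl⁺/Tl. E°cell = +0.03 V, n = 2.
log K = nE°cell / 0.0592 = (2)(+0.03) / 0.0592 = 1.0.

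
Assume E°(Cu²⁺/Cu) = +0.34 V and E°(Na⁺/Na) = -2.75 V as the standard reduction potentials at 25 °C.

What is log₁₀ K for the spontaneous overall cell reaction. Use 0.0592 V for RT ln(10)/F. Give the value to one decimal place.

104.4

Cathode: Cu²⁺/Cu; anode: Na⁺/Na. E°cell = +3.09 V, n = 2.
log K = nE°cell / 0.0592 = (2)(+3.09) / 0.0592 = 104.4.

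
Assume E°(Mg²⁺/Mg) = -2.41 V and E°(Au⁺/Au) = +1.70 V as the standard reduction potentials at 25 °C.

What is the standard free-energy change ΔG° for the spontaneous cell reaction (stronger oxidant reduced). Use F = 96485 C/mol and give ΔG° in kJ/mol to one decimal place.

-793.1 kJ/mol

Au⁺/Au (E° = +1.70 V) is the cathode; Mg²⁺/Mg (E° = -2.41 V) is the anode, so E°cell = +4.11 V.
Balancing electrons gives n = 2 (lcm of 1 and 2).
ΔG° = −nFE° = −(2)(96485)(+4.11) = -793,107 J = -793.1 kJ/mol.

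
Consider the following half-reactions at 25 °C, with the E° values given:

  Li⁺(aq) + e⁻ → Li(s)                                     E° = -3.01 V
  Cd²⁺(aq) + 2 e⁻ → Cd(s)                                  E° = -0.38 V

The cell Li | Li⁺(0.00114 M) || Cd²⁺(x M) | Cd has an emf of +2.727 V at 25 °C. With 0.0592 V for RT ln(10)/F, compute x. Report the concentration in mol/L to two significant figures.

0.0025 M

Cd²⁺/Cd is the cathode, Li⁺/Li the anode: E°cell = +2.63 V, n = 2.
Overall reaction: Cd²⁺(aq) + 2 Li(s) → Cd(s) + 2 Li⁺(aq); Q = [Li⁺]^2/[Cd²⁺]^1.
From E = E° − (0.0592/n) log Q: log Q = (E° − E)·n/0.0592 = (+2.63 − (+2.727))·2/0.0592 = -3.2770.
So 1·log[Cd²⁺] = 2·log(0.00114) − log Q = -5.8862 − (-3.2770) = -2.6092; [Cd²⁺] = 10^(-2.6092) ≈ 0.0025 M.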